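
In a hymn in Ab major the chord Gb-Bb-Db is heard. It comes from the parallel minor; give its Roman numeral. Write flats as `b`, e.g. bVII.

bVII

Gb is the lowered form of scale degree 7 in Ab major (the diatonic degree 7 is G). The diatonic chord on degree 7 would be Gdim (vii°), but Gb–Bb–Db is the major chord from Ab minor. As a borrowed chord it is labeled bVII.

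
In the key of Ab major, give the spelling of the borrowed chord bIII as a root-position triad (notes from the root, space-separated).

Cb Eb Gb

The root of bIII is the lowered 3rd degree: C becomes Cb. In Ab minor the chord on Cb is Cb–Eb–Gb.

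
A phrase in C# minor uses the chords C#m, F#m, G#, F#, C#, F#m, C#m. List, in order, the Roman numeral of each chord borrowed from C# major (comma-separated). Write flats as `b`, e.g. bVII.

IV, I

C# minor has the diatonic set C#m, D#dim, E, F#m, G#, A, B (with V from harmonic minor). C#m, F#m and G# all belong to that set. But F# (F#–A#–C#) is foreign: the diatonic iv on degree 4 is F#m, whereas F# comes from C# major. It is labeled IV. C# (C#–E#–G#) is not: scale degree 1 in C# minor carries C#m (i). In C# major the chord on that degree is C#, so here it functions as I, borrowed from the parallel major.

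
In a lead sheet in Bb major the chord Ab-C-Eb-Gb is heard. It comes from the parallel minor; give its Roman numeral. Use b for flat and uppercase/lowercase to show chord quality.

bVII7

Ab is the lowered form of scale degree 7 in Bb major (the diatonic degree 7 is A). Ab–C–Eb–Gb is a dominant-seventh chord — the form found in Bb minor, not the diatonic vii° (Adim). Borrowed into Bb major it is written bVII7.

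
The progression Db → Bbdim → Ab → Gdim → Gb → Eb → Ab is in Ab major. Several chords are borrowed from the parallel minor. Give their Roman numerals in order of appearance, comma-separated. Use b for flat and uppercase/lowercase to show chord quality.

ii°, bVII

Ab major has the diatonic set Ab, Bbm, Cm, Db, Eb, Fm, Gdim. Db, Ab, Gdim and Eb all belong to that set. Bbdim (Bb–Db–Fb) doesn't fit — on degree 2 Ab major would have Bbm (ii). Bbdim is the degree-2 chord of Ab minor, so it is the borrowed ii°. Gb (Gb–Bb–Db) is not: scale degree 7 in Ab major carries Gdim (vii°). In Ab minor the chord on that degree is Gb, so here it functions as bVII, borrowed from the parallel minor.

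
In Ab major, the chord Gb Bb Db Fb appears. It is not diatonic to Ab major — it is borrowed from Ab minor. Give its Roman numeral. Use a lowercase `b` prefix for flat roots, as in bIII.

The root Gb is the lowered 7th scale degree — diatonically Ab major has G there. Diatonically Ab major has Gdim (vii°) on that degree; Gb–Bb–Db–Fb is instead the dominant-seventh chord native to Ab minor, so it takes the label bVII7.

bVII7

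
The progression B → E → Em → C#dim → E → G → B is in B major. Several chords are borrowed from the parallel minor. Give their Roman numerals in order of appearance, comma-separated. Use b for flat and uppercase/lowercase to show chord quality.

iv, ii°, bVI

B major has the diatonic set B, C#m, D#m, E, F#, G#m, A#dim. B and E both belong to that set. Em (E–G–B) doesn't fit — on degree 4 B major would have E (IV). Em is the degree-4 chord of B minor, so it is the borrowed iv. C#dim (C#–E–G) is not: scale degree 2 in B major carries C#m (ii). In B minor the chord on that degree is C#dim, so here it functions as ii°, borrowed from the parallel minor. But G (G–B–D) is foreign: the diatonic vi on degree 6 is G#m, whereas G comes from B minor. It is labeled bVI.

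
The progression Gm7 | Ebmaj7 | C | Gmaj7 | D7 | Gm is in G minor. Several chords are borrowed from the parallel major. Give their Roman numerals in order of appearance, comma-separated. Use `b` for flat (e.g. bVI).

IV, Imaj7

In G minor (with V from harmonic minor) the diatonic chords are Gm, Adim, Bb, Cm, D, Eb, F. Of the given chords, Gm7, Ebmaj7, D7 and Gm are diatonic. But C (C–E–G) is foreign: the diatonic iv on degree 4 is Cm, whereas C comes from G major. It is labeled IV. Gmaj7 (G–B–D–F#) is not: scale degree 1 in G minor carries Gm (i). In G major the chord on that degree is Gmaj7, so here it functions as Imaj7, borrowed from the parallel major.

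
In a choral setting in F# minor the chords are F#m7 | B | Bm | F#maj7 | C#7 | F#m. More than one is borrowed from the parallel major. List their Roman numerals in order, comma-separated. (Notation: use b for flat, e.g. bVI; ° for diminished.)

IV, Imaj7

F# minor has the diatonic set F#m, G#dim, A, Bm, C#, D, E (with V from harmonic minor). F#m7, Bm, C#7 and F#m all belong to that set. B (B–D#–F#) doesn't fit — on degree 4 F# minor would have Bm (iv). B is the degree-4 chord of F# major, so it is the borrowed IV. F#maj7 (F#–A#–C#–E#) is not: scale degree 1 in F# minor carries F#m (i). In F# major the chord on that degree is F#maj7, so here it functions as Imaj7, borrowed from the parallel major.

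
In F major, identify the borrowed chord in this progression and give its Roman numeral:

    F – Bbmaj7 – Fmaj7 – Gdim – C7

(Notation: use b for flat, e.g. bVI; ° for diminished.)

F major has the diatonic set F, Gm, Am, Bb, C, Dm, Edim. Of the given chords, F, Bbmaj7, Fmaj7 and C7 are diatonic. Gdim (G–Bb–Db) is not: scale degree 2 in F major carries Gm (ii). In F minor the chord on that degree is Gdim, so here it functions as ii°, borrowed from the parallel minor.

ii°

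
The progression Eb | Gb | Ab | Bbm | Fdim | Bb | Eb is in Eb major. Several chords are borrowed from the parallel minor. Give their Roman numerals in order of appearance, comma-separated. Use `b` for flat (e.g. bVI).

bIII, v, ii°

The diatonic triads in Eb major are Eb, Fm, Gm, Ab, Bb, Cm, Ddim. Eb, Ab and Bb are all diatonic. Gb (Gb–Bb–Db) doesn't fit — on degree 3 Eb major would have Gm (iii). Gb is the degree-3 chord of Eb minor, so it is the borrowed bIII. Bbm (Bb–Db–F) doesn't fit — on degree 5 Eb major would have Bb (V). Bbm is the degree-5 chord of Eb minor, so it is the borrowed v. Fdim (F–Ab–Cb) doesn't fit — on degree 2 Eb major would have Fm (ii). Fdim is the degree-2 chord of Eb minor, so it is the borrowed ii°.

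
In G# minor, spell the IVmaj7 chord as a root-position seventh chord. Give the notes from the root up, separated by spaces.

The root, C#, is scale degree 4 — the same note in G# minor and G# major; only the chord quality changes. In G# major the chord on C# is C#–E#–G#–B#.

C# E# G# B#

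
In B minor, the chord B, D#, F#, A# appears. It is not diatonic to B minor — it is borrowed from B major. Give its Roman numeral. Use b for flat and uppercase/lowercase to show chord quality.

Imaj7

B is scale degree 1 in B minor. The diatonic chord on degree 1 would be Bm (i), but B–D#–F#–A# is the major-seventh chord from B major. As a borrowed chord it is labeled Imaj7.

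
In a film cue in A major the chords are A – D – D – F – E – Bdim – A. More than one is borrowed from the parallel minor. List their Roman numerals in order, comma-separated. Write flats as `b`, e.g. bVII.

bVI, ii°

The diatonic triads in A major are A, Bm, C#m, D, E, F#m, G#dim. A, D and E all belong to that set. F (F–A–C) doesn't fit — on degree 6 A major would have F#m (vi). F is the degree-6 chord of A minor, so it is the borrowed bVI. But Bdim (B–D–F) is foreign: the diatonic ii on degree 2 is Bm, whereas Bdim comes from A minor. It is labeled ii°.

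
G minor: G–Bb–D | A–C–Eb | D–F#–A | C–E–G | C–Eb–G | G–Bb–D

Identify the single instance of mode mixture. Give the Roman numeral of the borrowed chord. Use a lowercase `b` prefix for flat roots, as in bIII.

IV

The diatonic triads in G minor (with V from harmonic minor) are Gm, Adim, Bb, Cm, D, Eb, F. Of the given chords, G–Bb–D = Gm, A–C–Eb = Adim, D–F#–A = D and C–Eb–G = Cm are diatonic. C–E–G is not: scale degree 4 in G minor carries Cm (iv). In G major the chord on that degree is C, so here it functions as IV, borrowed from the parallel major.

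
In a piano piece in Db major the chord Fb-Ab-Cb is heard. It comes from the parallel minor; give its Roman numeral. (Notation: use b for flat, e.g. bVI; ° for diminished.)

The root Fb is the lowered 3rd scale degree — diatonically Db major has F there. Fb–Ab–Cb is a major chord — the form found in Db minor, not the diatonic iii (Fm). Borrowed into Db major it is written bIII.

bIII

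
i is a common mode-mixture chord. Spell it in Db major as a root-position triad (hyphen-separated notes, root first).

Db-Fb-Ab

The root, Db, is scale degree 1 — the same note in Db major and Db minor; only the chord quality changes. Building the minor chord from the parallel minor on Db: Db–Fb–Ab.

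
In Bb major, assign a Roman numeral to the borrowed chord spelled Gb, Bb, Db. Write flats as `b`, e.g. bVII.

The root Gb is the lowered 6th scale degree — diatonically Bb major has G there. Gb–Bb–Db is a major chord — the form found in Bb minor, not the diatonic vi (Gm). Borrowed into Bb major it is written bVI.

bVI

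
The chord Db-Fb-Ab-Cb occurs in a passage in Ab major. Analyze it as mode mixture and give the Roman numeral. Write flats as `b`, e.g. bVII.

Db is scale degree 4 in Ab major. The diatonic chord on degree 4 would be Db (IV), but Db–Fb–Ab–Cb is the minor-seventh chord from Ab minor. As a borrowed chord it is labeled iv7.

iv7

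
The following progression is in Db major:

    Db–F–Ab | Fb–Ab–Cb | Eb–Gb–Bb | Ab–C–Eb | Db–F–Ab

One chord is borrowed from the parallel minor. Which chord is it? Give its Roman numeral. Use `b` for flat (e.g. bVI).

bIII

Db major has the diatonic set Db, Ebm, Fm, Gb, Ab, Bbm, Cdim. Db–F–Ab = Db, Eb–Gb–Bb = Ebm and Ab–C–Eb = Ab are all diatonic. Fb–Ab–Cb doesn't fit — on degree 3 Db major would have Fm (iii). Fb is the degree-3 chord of Db minor, so it is the borrowed bIII.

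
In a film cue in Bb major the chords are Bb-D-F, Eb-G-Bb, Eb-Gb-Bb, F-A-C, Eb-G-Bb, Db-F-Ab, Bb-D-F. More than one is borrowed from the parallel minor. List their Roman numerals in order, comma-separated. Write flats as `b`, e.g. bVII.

In Bb major the diatonic chords are Bb, Cm, Dm, Eb, F, Gm, Adim. Of the given chords, Bb–D–F = Bb, Eb–G–Bb = Eb and F–A–C = F are diatonic. Eb–Gb–Bb is not: scale degree 4 in Bb major carries Eb (IV). In Bb minor the chord on that degree is Ebm, so here it functions as iv, borrowed from the parallel minor. Db–F–Ab doesn't fit — on degree 3 Bb major would have Dm (iii). Db is the degree-3 chord of Bb minor, so it is the borrowed bIII.

iv, bIII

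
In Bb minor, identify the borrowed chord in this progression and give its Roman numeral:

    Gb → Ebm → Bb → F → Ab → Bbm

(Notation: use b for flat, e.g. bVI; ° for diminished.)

I

In Bb minor (with V from harmonic minor) the diatonic chords are Bbm, Cdim, Db, Ebm, F, Gb, Ab. Of the given chords, Gb, Ebm, F, Ab and Bbm are diatonic. Bb (Bb–D–F) is not: scale degree 1 in Bb minor carries Bbm (i). In Bb major the chord on that degree is Bb, so here it functions as I, borrowed from the parallel major.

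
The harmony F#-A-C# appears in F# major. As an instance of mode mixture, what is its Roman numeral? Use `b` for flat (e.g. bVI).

i

The root F# is the diatonic 1st degree of F# major; the borrowing shows in the chord quality. Diatonically F# major has F# (I) on that degree; F#–A–C# is instead the minor chord native to F# minor, so it takes the label i.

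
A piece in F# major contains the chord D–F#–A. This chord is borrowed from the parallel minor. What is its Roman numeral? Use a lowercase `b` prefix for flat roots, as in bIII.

D is the lowered form of scale degree 6 in F# major (the diatonic degree 6 is D#). The diatonic chord on degree 6 would be D#m (vi), but D–F#–A is the major chord from F# minor. As a borrowed chord it is labeled bVI.

bVI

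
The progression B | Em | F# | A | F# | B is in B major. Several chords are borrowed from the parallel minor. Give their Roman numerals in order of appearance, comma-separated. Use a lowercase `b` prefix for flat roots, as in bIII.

iv, bVII

The diatonic triads in B major are B, C#m, D#m, E, F#, G#m, A#dim. Of the given chords, B and F# are diatonic. But Em (E–G–B) is foreign: the diatonic IV on degree 4 is E, whereas Em comes from B minor. It is labeled iv. A (A–C#–E) is not: scale degree 7 in B major carries A#dim (vii°). In B minor the chord on that degree is A, so here it functions as bVII, borrowed from the parallel minor.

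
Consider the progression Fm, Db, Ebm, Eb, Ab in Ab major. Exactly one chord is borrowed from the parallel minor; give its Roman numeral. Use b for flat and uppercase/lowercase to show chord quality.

v

Ab major has the diatonic set Ab, Bbm, Cm, Db, Eb, Fm, Gdim. Fm, Db, Eb and Ab all belong to that set. But Ebm (Eb–Gb–Bb) is foreign: the diatonic V on degree 5 is Eb, whereas Ebm comes from Ab minor. It is labeled v.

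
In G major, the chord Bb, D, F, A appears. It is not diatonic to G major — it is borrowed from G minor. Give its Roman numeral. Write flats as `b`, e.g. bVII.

bIIImaj7

The root Bb is the lowered 3rd scale degree — diatonically G major has B there. Diatonically G major has Bm (iii) on that degree; Bb–D–F–A is instead the major-seventh chord native to G minor, so it takes the label bIIImaj7.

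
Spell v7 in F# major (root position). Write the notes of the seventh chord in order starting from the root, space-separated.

The root, C#, is scale degree 5 — the same note in F# major and F# minor; only the chord quality changes. Building the minor-seventh chord from the parallel minor on C#: C#–E–G#–B.

C# E G# B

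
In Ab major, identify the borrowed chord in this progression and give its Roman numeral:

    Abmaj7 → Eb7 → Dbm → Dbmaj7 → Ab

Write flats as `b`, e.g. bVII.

iv

In Ab major the diatonic chords are Ab, Bbm, Cm, Db, Eb, Fm, Gdim. Of the given chords, Abmaj7, Eb7, Dbmaj7 and Ab are diatonic. But Dbm (Db–Fb–Ab) is foreign: the diatonic IV on degree 4 is Db, whereas Dbm comes from Ab minor. It is labeled iv.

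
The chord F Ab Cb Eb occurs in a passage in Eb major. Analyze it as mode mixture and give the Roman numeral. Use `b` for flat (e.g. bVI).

iiø7

The root F is the diatonic 2nd degree of Eb major; the borrowing shows in the chord quality. F–Ab–Cb–Eb is a half-diminished-seventh chord — the form found in Eb minor, not the diatonic ii (Fm). Borrowed into Eb major it is written iiø7.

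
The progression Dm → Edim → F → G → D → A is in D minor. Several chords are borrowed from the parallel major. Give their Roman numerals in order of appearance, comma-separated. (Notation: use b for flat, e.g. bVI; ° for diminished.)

IV, I

The diatonic triads in D minor (with V from harmonic minor) are Dm, Edim, F, Gm, A, Bb, C. Dm, Edim, F and A are all diatonic. But G (G–B–D) is foreign: the diatonic iv on degree 4 is Gm, whereas G comes from D major. It is labeled IV. D (D–F#–A) doesn't fit — on degree 1 D minor would have Dm (i). D is the degree-1 chord of D major, so it is the borrowed I.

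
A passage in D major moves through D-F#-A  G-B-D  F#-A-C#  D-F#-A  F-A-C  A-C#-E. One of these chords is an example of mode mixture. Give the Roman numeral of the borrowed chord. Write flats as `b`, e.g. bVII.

D major has the diatonic set D, Em, F#m, G, A, Bm, C#dim. Of the given chords, D–F#–A = D, G–B–D = G, F#–A–C# = F#m and A–C#–E = A are diatonic. F–A–C is not: scale degree 3 in D major carries F#m (iii). In D minor the chord on that degree is F, so here it functions as bIII, borrowed from the parallel minor.

bIII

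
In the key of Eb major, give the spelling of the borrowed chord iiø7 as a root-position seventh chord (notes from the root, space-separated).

F Ab Cb Eb

iiø7 is built on scale degree 2, which is F in both Eb major and its parallel. In Eb minor the chord on F is F–Ab–Cb–Eb.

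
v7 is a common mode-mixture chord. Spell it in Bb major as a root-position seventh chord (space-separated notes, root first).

The root, F, is scale degree 5 — the same note in Bb major and Bb minor; only the chord quality changes. In Bb minor the chord on F is F–Ab–C–Eb.

F Ab C Eb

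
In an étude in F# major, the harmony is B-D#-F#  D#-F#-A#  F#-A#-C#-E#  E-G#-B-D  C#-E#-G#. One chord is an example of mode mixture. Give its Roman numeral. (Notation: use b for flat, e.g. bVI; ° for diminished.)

In F# major the diatonic chords are F#, G#m, A#m, B, C#, D#m, E#dim. B–D#–F# = B, D#–F#–A# = D#m, F#–A#–C#–E# = F#maj7 and C#–E#–G# = C# are all diatonic. But E–G#–B–D is foreign: the diatonic vii° on degree 7 is E#dim, whereas E7 comes from F# minor. It is labeled bVII7.

bVII7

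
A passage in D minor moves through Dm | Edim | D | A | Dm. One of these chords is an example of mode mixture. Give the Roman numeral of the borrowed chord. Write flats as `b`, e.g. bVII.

I

In D minor (with V from harmonic minor) the diatonic chords are Dm, Edim, F, Gm, A, Bb, C. Dm, Edim and A all belong to that set. But D (D–F#–A) is foreign: the diatonic i on degree 1 is Dm, whereas D comes from D major. It is labeled I.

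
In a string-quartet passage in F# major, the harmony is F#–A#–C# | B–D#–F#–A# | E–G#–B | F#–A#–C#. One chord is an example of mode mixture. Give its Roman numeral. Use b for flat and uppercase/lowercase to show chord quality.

bVII

In F# major the diatonic chords are F#, G#m, A#m, B, C#, D#m, E#dim. F#–A#–C# = F# and B–D#–F#–A# = Bmaj7 both belong to that set. But E–G#–B is foreign: the diatonic vii° on degree 7 is E#dim, whereas E comes from F# minor. It is labeled bVII.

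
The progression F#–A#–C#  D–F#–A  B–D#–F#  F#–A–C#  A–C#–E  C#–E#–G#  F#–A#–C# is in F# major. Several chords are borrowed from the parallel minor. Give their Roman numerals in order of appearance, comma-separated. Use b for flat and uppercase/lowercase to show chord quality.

In F# major the diatonic chords are F#, G#m, A#m, B, C#, D#m, E#dim. F#–A#–C# = F#, B–D#–F# = B and C#–E#–G# = C# are all diatonic. D–F#–A doesn't fit — on degree 6 F# major would have D#m (vi). D is the degree-6 chord of F# minor, so it is the borrowed bVI. F#–A–C# is not: scale degree 1 in F# major carries F# (I). In F# minor the chord on that degree is F#m, so here it functions as i, borrowed from the parallel minor. But A–C#–E is foreign: the diatonic iii on degree 3 is A#m, whereas A comes from F# minor. It is labeled bIII.

bVI, i, bIII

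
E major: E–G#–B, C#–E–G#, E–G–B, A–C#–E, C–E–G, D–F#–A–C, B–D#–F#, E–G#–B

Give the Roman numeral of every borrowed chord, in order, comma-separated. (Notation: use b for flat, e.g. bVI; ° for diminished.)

i, bVI, bVII7

E major has the diatonic set E, F#m, G#m, A, B, C#m, D#dim. Of the given chords, E–G#–B = E, C#–E–G# = C#m, A–C#–E = A and B–D#–F# = B are diatonic. But E–G–B is foreign: the diatonic I on degree 1 is E, whereas Em comes from E minor. It is labeled i. But C–E–G is foreign: the diatonic vi on degree 6 is C#m, whereas C comes from E minor. It is labeled bVI. D–F#–A–C is not: scale degree 7 in E major carries D#dim (vii°). In E minor the chord on that degree is D7, so here it functions as bVII7, borrowed from the parallel minor.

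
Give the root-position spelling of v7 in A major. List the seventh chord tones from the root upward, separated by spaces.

v7 is built on scale degree 5, which is E in both A major and its parallel. Building the minor-seventh chord from the parallel minor on E: E–G–B–D.

E G B D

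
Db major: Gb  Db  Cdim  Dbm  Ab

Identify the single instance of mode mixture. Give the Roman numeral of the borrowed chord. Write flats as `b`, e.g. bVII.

i

In Db major the diatonic chords are Db, Ebm, Fm, Gb, Ab, Bbm, Cdim. Gb, Db, Cdim and Ab all belong to that set. But Dbm (Db–Fb–Ab) is foreign: the diatonic I on degree 1 is Db, whereas Dbm comes from Db minor. It is labeled i.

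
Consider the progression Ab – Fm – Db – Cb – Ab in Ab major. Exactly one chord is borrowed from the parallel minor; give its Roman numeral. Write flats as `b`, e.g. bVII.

bIII

The diatonic triads in Ab major are Ab, Bbm, Cm, Db, Eb, Fm, Gdim. Ab, Fm and Db are all diatonic. Cb (Cb–Eb–Gb) is not: scale degree 3 in Ab major carries Cm (iii). In Ab minor the chord on that degree is Cb, so here it functions as bIII, borrowed from the parallel minor.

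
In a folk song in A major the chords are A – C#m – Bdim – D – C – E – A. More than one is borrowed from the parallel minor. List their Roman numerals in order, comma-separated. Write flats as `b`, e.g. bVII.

ii°, bIII

In A major the diatonic chords are A, Bm, C#m, D, E, F#m, G#dim. Of the given chords, A, C#m, D and E are diatonic. Bdim (B–D–F) is not: scale degree 2 in A major carries Bm (ii). In A minor the chord on that degree is Bdim, so here it functions as ii°, borrowed from the parallel minor. C (C–E–G) is not: scale degree 3 in A major carries C#m (iii). In A minor the chord on that degree is C, so here it functions as bIII, borrowed from the parallel minor.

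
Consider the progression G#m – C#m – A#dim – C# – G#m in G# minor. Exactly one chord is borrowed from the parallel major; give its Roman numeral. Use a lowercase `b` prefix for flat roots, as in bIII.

In G# minor (with V from harmonic minor) the diatonic chords are G#m, A#dim, B, C#m, D#, E, F#. Of the given chords, G#m, C#m and A#dim are diatonic. But C# (C#–E#–G#) is foreign: the diatonic iv on degree 4 is C#m, whereas C# comes from G# major. It is labeled IV.

IV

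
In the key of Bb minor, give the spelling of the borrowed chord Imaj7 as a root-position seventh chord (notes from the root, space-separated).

Bb D F A

Imaj7 is built on scale degree 1, which is Bb in both Bb minor and its parallel. Stacking thirds in Bb major on Bb gives Bb–D–F–A.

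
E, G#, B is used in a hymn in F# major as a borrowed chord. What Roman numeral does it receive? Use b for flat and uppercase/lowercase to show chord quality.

In F# major scale degree 7 is E#; E is its lowered form, from F# minor. Diatonically F# major has E#dim (vii°) on that degree; E–G#–B is instead the major chord native to F# minor, so it takes the label bVII.

bVII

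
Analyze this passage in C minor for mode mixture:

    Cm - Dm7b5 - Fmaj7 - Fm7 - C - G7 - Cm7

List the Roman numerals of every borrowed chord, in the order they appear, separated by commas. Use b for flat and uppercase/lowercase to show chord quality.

IVmaj7, I

C minor has the diatonic set Cm, Ddim, Eb, Fm, G, Ab, Bb (with V from harmonic minor). Cm, Dm7b5, Fm7, G7 and Cm7 all belong to that set. Fmaj7 (F–A–C–E) doesn't fit — on degree 4 C minor would have Fm (iv). Fmaj7 is the degree-4 chord of C major, so it is the borrowed IVmaj7. C (C–E–G) doesn't fit — on degree 1 C minor would have Cm (i). C is the degree-1 chord of C major, so it is the borrowed I.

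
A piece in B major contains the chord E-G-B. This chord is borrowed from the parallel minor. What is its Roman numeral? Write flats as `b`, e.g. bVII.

E is scale degree 4 in B major. E–G–B is a minor chord — the form found in B minor, not the diatonic IV (E). Borrowed into B major it is written iv.

iv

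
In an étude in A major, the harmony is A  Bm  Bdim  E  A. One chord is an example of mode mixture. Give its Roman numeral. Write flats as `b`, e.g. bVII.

A major has the diatonic set A, Bm, C#m, D, E, F#m, G#dim. Of the given chords, A, Bm and E are diatonic. Bdim (B–D–F) is not: scale degree 2 in A major carries Bm (ii). In A minor the chord on that degree is Bdim, so here it functions as ii°, borrowed from the parallel minor.

ii°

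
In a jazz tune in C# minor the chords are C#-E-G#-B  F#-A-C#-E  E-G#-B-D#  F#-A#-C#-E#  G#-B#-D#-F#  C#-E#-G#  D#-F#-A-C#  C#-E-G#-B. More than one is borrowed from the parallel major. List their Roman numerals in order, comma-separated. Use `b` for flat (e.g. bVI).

C# minor has the diatonic set C#m, D#dim, E, F#m, G#, A, B (with V from harmonic minor). Of the given chords, C#–E–G#–B = C#m7, F#–A–C#–E = F#m7, E–G#–B–D# = Emaj7, G#–B#–D#–F# = G#7 and D#–F#–A–C# = D#m7b5 are diatonic. F#–A#–C#–E# doesn't fit — on degree 4 C# minor would have F#m (iv). F#maj7 is the degree-4 chord of C# major, so it is the borrowed IVmaj7. C#–E#–G# doesn't fit — on degree 1 C# minor would have C#m (i). C# is the degree-1 chord of C# major, so it is the borrowed I.

IVmaj7, I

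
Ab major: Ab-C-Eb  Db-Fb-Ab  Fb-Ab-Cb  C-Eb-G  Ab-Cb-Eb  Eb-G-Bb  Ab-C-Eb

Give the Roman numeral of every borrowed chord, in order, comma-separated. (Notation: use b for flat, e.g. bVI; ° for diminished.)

The diatonic triads in Ab major are Ab, Bbm, Cm, Db, Eb, Fm, Gdim. Ab–C–Eb = Ab, C–Eb–G = Cm and Eb–G–Bb = Eb all belong to that set. Db–Fb–Ab doesn't fit — on degree 4 Ab major would have Db (IV). Dbm is the degree-4 chord of Ab minor, so it is the borrowed iv. Fb–Ab–Cb is not: scale degree 6 in Ab major carries Fm (vi). In Ab minor the chord on that degree is Fb, so here it functions as bVI, borrowed from the parallel minor. But Ab–Cb–Eb is foreign: the diatonic I on degree 1 is Ab, whereas Abm comes from Ab minor. It is labeled i.

iv, bVI, i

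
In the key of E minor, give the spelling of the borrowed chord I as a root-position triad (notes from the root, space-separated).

E G# B

I is built on scale degree 1, which is E in both E minor and its parallel. Stacking thirds in E major on E gives E–G#–B.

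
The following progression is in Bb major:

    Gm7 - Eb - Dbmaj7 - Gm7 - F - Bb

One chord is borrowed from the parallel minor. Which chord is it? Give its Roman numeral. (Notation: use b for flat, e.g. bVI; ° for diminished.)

Bb major has the diatonic set Bb, Cm, Dm, Eb, F, Gm, Adim. Of the given chords, Gm7, Eb, F and Bb are diatonic. But Dbmaj7 (Db–F–Ab–C) is foreign: the diatonic iii on degree 3 is Dm, whereas Dbmaj7 comes from Bb minor. It is labeled bIIImaj7.

bIIImaj7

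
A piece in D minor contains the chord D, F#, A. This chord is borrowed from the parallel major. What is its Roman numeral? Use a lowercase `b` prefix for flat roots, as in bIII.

The root D is the diatonic 1st degree of D minor; the borrowing shows in the chord quality. The diatonic chord on degree 1 would be Dm (i), but D–F#–A is the major chord from D major. As a borrowed chord it is labeled I.

I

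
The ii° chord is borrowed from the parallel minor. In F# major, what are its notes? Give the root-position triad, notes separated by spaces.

G# B D

ii° is built on scale degree 2, which is G# in both F# major and its parallel. Stacking thirds in F# minor on G# gives G#–B–D.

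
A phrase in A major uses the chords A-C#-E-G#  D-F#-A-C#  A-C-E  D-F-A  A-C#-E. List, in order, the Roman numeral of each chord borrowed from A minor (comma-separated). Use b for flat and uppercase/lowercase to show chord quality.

i, iv

In A major the diatonic chords are A, Bm, C#m, D, E, F#m, G#dim. Of the given chords, A–C#–E–G# = Amaj7, D–F#–A–C# = Dmaj7 and A–C#–E = A are diatonic. A–C–E doesn't fit — on degree 1 A major would have A (I). Am is the degree-1 chord of A minor, so it is the borrowed i. D–F–A is not: scale degree 4 in A major carries D (IV). In A minor the chord on that degree is Dm, so here it functions as iv, borrowed from the parallel minor.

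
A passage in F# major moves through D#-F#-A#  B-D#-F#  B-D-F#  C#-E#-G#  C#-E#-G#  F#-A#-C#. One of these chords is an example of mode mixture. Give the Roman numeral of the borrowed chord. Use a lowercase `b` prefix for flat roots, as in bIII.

F# major has the diatonic set F#, G#m, A#m, B, C#, D#m, E#dim. D#–F#–A# = D#m, B–D#–F# = B, C#–E#–G# = C# and F#–A#–C# = F# all belong to that set. But B–D–F# is foreign: the diatonic IV on degree 4 is B, whereas Bm comes from F# minor. It is labeled iv.

iv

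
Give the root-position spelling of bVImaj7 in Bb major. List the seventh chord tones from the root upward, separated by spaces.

bVImaj7 is built on the lowered scale degree 6. In Bb major degree 6 is G; lowered it becomes Gb. In Bb minor the chord on Gb is Gb–Bb–Db–F.

Gb Bb Db F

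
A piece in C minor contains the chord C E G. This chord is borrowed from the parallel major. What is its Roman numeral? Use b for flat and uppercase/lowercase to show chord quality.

The root C is the diatonic 1st degree of C minor; the borrowing shows in the chord quality. Diatonically C minor has Cm (i) on that degree; C–E–G is instead the major chord native to C major, so it takes the label I.

I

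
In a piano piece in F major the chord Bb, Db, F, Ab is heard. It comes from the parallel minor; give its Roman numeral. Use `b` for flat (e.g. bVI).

iv7

The root Bb is the diatonic 4th degree of F major; the borrowing shows in the chord quality. Bb–Db–F–Ab is a minor-seventh chord — the form found in F minor, not the diatonic IV (Bb). Borrowed into F major it is written iv7.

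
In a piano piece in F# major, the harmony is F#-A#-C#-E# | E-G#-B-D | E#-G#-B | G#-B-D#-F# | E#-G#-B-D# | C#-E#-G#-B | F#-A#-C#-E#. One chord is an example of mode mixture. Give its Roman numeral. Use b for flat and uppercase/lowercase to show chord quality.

The diatonic triads in F# major are F#, G#m, A#m, B, C#, D#m, E#dim. F#–A#–C#–E# = F#maj7, E#–G#–B = E#dim, G#–B–D#–F# = G#m7, E#–G#–B–D# = E#m7b5 and C#–E#–G#–B = C#7 all belong to that set. E–G#–B–D is not: scale degree 7 in F# major carries E#dim (vii°). In F# minor the chord on that degree is E7, so here it functions as bVII7, borrowed from the parallel minor.

bVII7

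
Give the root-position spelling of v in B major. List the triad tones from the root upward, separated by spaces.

F# A C#

v is built on scale degree 5, which is F# in both B major and its parallel. In B minor the chord on F# is F#–A–C#.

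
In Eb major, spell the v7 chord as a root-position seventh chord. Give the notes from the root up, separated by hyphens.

Bb-Db-F-Ab

v7 is built on scale degree 5, which is Bb in both Eb major and its parallel. Building the minor-seventh chord from the parallel minor on Bb: Bb–Db–F–Ab.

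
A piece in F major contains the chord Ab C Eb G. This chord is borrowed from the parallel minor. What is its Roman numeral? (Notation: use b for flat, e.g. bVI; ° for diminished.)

bIIImaj7

Ab is the lowered form of scale degree 3 in F major (the diatonic degree 3 is A). The diatonic chord on degree 3 would be Am (iii), but Ab–C–Eb–G is the major-seventh chord from F minor. As a borrowed chord it is labeled bIIImaj7.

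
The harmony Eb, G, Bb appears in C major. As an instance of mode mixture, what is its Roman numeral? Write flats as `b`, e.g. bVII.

In C major scale degree 3 is E; Eb is its lowered form, from C minor. Diatonically C major has Em (iii) on that degree; Eb–G–Bb is instead the major chord native to C minor, so it takes the label bIII.

bIII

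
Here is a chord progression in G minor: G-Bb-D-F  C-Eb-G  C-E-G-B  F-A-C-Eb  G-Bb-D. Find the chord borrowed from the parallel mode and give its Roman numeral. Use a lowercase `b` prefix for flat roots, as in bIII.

G minor has the diatonic set Gm, Adim, Bb, Cm, D, Eb, F (with V from harmonic minor). Of the given chords, G–Bb–D–F = Gm7, C–Eb–G = Cm, F–A–C–Eb = F7 and G–Bb–D = Gm are diatonic. But C–E–G–B is foreign: the diatonic iv on degree 4 is Cm, whereas Cmaj7 comes from G major. It is labeled IVmaj7.

IVmaj7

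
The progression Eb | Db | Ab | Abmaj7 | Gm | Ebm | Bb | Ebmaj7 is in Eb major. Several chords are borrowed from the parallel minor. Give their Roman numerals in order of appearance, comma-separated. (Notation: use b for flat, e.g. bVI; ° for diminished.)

bVII, i

In Eb major the diatonic chords are Eb, Fm, Gm, Ab, Bb, Cm, Ddim. Of the given chords, Eb, Ab, Abmaj7, Gm, Bb and Ebmaj7 are diatonic. Db (Db–F–Ab) doesn't fit — on degree 7 Eb major would have Ddim (vii°). Db is the degree-7 chord of Eb minor, so it is the borrowed bVII. Ebm (Eb–Gb–Bb) doesn't fit — on degree 1 Eb major would have Eb (I). Ebm is the degree-1 chord of Eb minor, so it is the borrowed i.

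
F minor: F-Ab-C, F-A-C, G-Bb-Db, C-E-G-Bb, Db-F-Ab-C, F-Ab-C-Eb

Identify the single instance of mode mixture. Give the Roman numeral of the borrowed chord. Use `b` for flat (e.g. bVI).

I

In F minor (with V from harmonic minor) the diatonic chords are Fm, Gdim, Ab, Bbm, C, Db, Eb. F–Ab–C = Fm, G–Bb–Db = Gdim, C–E–G–Bb = C7, Db–F–Ab–C = Dbmaj7 and F–Ab–C–Eb = Fm7 are all diatonic. F–A–C doesn't fit — on degree 1 F minor would have Fm (i). F is the degree-1 chord of F major, so it is the borrowed I.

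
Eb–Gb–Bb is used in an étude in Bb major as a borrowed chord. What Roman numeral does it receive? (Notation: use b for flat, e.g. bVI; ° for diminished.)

The root Eb is the diatonic 4th degree of Bb major; the borrowing shows in the chord quality. Diatonically Bb major has Eb (IV) on that degree; Eb–Gb–Bb is instead the minor chord native to Bb minor, so it takes the label iv.

iv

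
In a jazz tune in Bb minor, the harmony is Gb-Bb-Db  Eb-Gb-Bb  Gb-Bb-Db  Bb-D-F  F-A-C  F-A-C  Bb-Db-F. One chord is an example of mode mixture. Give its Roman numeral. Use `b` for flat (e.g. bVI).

I

Bb minor has the diatonic set Bbm, Cdim, Db, Ebm, F, Gb, Ab (with V from harmonic minor). Of the given chords, Gb–Bb–Db = Gb, Eb–Gb–Bb = Ebm, F–A–C = F and Bb–Db–F = Bbm are diatonic. Bb–D–F doesn't fit — on degree 1 Bb minor would have Bbm (i). Bb is the degree-1 chord of Bb major, so it is the borrowed I.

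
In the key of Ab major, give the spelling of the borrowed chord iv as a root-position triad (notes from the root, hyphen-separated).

Db-Fb-Ab

iv is built on scale degree 4, which is Db in both Ab major and its parallel. Building the minor chord from the parallel minor on Db: Db–Fb–Ab.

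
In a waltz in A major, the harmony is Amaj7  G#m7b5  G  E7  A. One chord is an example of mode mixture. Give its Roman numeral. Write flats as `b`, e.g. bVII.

bVII

A major has the diatonic set A, Bm, C#m, D, E, F#m, G#dim. Amaj7, G#m7b5, E7 and A are all diatonic. But G (G–B–D) is foreign: the diatonic vii° on degree 7 is G#dim, whereas G comes from A minor. It is labeled bVII.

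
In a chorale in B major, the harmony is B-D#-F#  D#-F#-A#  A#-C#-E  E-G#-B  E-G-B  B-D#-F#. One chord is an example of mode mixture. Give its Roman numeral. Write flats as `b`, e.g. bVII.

In B major the diatonic chords are B, C#m, D#m, E, F#, G#m, A#dim. B–D#–F# = B, D#–F#–A# = D#m, A#–C#–E = A#dim and E–G#–B = E are all diatonic. But E–G–B is foreign: the diatonic IV on degree 4 is E, whereas Em comes from B minor. It is labeled iv.

iv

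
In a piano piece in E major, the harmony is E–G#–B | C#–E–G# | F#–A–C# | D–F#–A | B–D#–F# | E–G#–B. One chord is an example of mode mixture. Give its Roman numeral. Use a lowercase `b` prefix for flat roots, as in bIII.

bVII

In E major the diatonic chords are E, F#m, G#m, A, B, C#m, D#dim. Of the given chords, E–G#–B = E, C#–E–G# = C#m, F#–A–C# = F#m and B–D#–F# = B are diatonic. D–F#–A doesn't fit — on degree 7 E major would have D#dim (vii°). D is the degree-7 chord of E minor, so it is the borrowed bVII.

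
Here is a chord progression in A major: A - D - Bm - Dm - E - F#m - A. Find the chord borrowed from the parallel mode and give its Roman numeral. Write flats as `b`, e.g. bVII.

iv

A major has the diatonic set A, Bm, C#m, D, E, F#m, G#dim. A, D, Bm, E and F#m are all diatonic. Dm (D–F–A) doesn't fit — on degree 4 A major would have D (IV). Dm is the degree-4 chord of A minor, so it is the borrowed iv.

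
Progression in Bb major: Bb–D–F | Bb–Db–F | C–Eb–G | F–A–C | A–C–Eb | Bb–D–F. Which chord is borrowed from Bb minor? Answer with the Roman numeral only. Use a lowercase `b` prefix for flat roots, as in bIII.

i

Bb major has the diatonic set Bb, Cm, Dm, Eb, F, Gm, Adim. Bb–D–F = Bb, C–Eb–G = Cm, F–A–C = F and A–C–Eb = Adim are all diatonic. Bb–Db–F doesn't fit — on degree 1 Bb major would have Bb (I). Bbm is the degree-1 chord of Bb minor, so it is the borrowed i.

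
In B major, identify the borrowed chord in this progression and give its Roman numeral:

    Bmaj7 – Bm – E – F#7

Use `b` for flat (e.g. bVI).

B major has the diatonic set B, C#m, D#m, E, F#, G#m, A#dim. Of the given chords, Bmaj7, E and F#7 are diatonic. But Bm (B–D–F#) is foreign: the diatonic I on degree 1 is B, whereas Bm comes from B minor. It is labeled i.

i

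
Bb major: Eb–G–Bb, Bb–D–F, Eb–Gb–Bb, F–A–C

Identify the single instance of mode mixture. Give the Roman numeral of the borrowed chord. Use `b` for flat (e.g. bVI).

iv

Bb major has the diatonic set Bb, Cm, Dm, Eb, F, Gm, Adim. Of the given chords, Eb–G–Bb = Eb, Bb–D–F = Bb and F–A–C = F are diatonic. But Eb–Gb–Bb is foreign: the diatonic IV on degree 4 is Eb, whereas Ebm comes from Bb minor. It is labeled iv.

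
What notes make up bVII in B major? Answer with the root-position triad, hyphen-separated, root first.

A-C#-E

Scale degree 7 in B major is A#. bVII uses the lowered form, A, taken from B minor. In B minor the chord on A is A–C#–E.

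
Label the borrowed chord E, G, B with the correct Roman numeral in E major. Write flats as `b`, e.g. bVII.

E is scale degree 1 in E major. E–G–B is a minor chord — the form found in E minor, not the diatonic I (E). Borrowed into E major it is written i.

i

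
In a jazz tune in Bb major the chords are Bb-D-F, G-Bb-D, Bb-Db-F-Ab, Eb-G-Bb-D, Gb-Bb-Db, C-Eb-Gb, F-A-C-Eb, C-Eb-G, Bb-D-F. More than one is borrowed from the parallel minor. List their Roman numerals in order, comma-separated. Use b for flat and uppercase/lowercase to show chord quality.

i7, bVI, ii°

Bb major has the diatonic set Bb, Cm, Dm, Eb, F, Gm, Adim. Of the given chords, Bb–D–F = Bb, G–Bb–D = Gm, Eb–G–Bb–D = Ebmaj7, F–A–C–Eb = F7 and C–Eb–G = Cm are diatonic. Bb–Db–F–Ab doesn't fit — on degree 1 Bb major would have Bb (I). Bbm7 is the degree-1 chord of Bb minor, so it is the borrowed i7. Gb–Bb–Db is not: scale degree 6 in Bb major carries Gm (vi). In Bb minor the chord on that degree is Gb, so here it functions as bVI, borrowed from the parallel minor. C–Eb–Gb doesn't fit — on degree 2 Bb major would have Cm (ii). Cdim is the degree-2 chord of Bb minor, so it is the borrowed ii°.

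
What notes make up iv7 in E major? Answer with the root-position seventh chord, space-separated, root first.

The root, A, is scale degree 4 — the same note in E major and E minor; only the chord quality changes. In E minor the chord on A is A–C–E–G.

A C E G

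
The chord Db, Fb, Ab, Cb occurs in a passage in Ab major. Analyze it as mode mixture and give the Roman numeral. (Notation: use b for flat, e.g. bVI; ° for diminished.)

iv7

The root Db is the diatonic 4th degree of Ab major; the borrowing shows in the chord quality. Db–Fb–Ab–Cb is a minor-seventh chord — the form found in Ab minor, not the diatonic IV (Db). Borrowed into Ab major it is written iv7.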